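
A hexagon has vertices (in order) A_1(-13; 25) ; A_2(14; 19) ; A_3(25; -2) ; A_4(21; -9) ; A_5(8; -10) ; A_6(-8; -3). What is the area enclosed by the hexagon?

882

Σ = (-597) + (-503) + (-183) + (-138) + (-104) + (-239) = -1764
Area = |Σ|/2 = 882.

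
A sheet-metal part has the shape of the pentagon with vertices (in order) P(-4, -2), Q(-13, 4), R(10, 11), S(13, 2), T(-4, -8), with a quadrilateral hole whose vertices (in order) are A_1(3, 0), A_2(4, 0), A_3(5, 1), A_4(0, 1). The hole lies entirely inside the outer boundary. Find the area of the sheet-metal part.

Outer boundary:
Apply the shoelace formula: 2A = Σ (x_i·y_{i+1} − x_{i+1}·y_i), indices taken mod 5.
P→Q: (-4)(4) − (-13)(-2) = -42
Q→R: (-13)(11) − (10)(4) = -183
R→S: (10)(2) − (13)(11) = -123
S→T: (13)(-8) − (-4)(2) = -96
T→P: (-4)(-2) − (-4)(-8) = -24
Σ = -468
Area = |Σ|/2 = 234.
Hole:
A_1→A_2: (3)(0) − (4)(0) = 0
A_2→A_3: (4)(1) − (5)(0) = 4
A_3→A_4: (5)(1) − (0)(1) = 5
A_4→A_1: (0)(0) − (3)(1) = -3
Σ = 6
Area = |Σ|/2 = 3.
Net area = 234 − 3 = 231.

231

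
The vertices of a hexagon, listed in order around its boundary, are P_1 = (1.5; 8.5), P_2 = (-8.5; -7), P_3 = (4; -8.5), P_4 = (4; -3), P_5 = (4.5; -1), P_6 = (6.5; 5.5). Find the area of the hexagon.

135.875

Apply Gauss's area formula: 2A = Σ (x_i·y_{i+1} − x_{i+1}·y_i), indices taken mod 6.
P_1→P_2: (1.5)(-7) − (-8.5)(8.5) = 61.75
P_2→P_3: (-8.5)(-8.5) − (4)(-7) = 100.25
P_3→P_4: (4)(-3) − (4)(-8.5) = 22
P_4→P_5: (4)(-1) − (4.5)(-3) = 9.5
P_5→P_6: (4.5)(5.5) − (6.5)(-1) = 31.25
P_6→P_1: (6.5)(8.5) − (1.5)(5.5) = 47
Σ = 271.75
Area = |Σ|/2 = 135.875.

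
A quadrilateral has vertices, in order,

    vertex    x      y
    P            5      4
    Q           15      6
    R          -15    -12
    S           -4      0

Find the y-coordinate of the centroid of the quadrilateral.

Apply Gauss's area formula. First the cross-terms c_i = x_i·y_{i+1} − x_{i+1}·y_i:
  -30, -90, -48, -16  ⇒  2A = -184, A = -92.
Then Σ (y_i + y_{i+1})·c_i = 752, so ȳ = 752 / (6·(-92)) = -94/69.

-94/69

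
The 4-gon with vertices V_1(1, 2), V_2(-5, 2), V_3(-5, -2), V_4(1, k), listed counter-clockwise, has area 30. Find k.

The doubled signed area Σ (x_i y_{i+1} − x_{i+1} y_i) is linear in k.
With k=0 it equals 36; the coefficient of k is -6 (from the two edges through V_4).
So -6·k + 36 = 2·30 = 60 ⇒ k = -4.

-4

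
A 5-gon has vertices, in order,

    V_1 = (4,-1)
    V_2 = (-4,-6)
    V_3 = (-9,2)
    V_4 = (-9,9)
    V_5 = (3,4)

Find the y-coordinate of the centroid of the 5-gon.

75/47

Apply the shoelace formula. First the cross-terms c_i = x_i·y_{i+1} − x_{i+1}·y_i:
  -28, -62, -63, -63, -19  ⇒  2A = -235, A = -117.5.
Then Σ (y_i + y_{i+1})·c_i = -1125, so ȳ = -1125 / (6·(-117.5)) = 75/47.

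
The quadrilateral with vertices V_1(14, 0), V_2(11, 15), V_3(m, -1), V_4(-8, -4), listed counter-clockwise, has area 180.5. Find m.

Write out the shoelace sum; only the two edges meeting at V_3 involve m:
2·Area = [(11·(-1) − m·15) + (m·(-4) − (-8)·(-1))] + 266
       = -19·m + 247 = 361
⇒ m = -6.

-6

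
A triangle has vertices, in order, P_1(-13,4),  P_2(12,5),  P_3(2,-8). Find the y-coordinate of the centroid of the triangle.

1/3

Apply Gauss's area formula. First the cross-terms c_i = x_i·y_{i+1} − x_{i+1}·y_i:
  -113, -106, -96  ⇒  2A = -315, A = -157.5.
Then Σ (y_i + y_{i+1})·c_i = -315, so ȳ = -315 / (6·(-157.5)) = 1/3.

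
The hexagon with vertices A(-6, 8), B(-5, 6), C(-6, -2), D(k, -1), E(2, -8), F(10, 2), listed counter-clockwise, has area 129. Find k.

Write out the shoelace sum; only the two edges meeting at D involve k:
2·Area = [((-6)·(-1) − k·(-2)) + (k·(-8) − 2·(-1))] + 226
       = -6·k + 234 = 258
⇒ k = -4.

-4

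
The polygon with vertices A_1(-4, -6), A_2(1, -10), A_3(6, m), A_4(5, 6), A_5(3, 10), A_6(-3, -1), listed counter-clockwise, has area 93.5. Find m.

The doubled signed area Σ (x_i y_{i+1} − x_{i+1} y_i) is linear in m.
With m=0 it equals 215; the coefficient of m is -4 (from the two edges through A_3).
So -4·m + 215 = 2·93.5 = 187 ⇒ m = 7.

7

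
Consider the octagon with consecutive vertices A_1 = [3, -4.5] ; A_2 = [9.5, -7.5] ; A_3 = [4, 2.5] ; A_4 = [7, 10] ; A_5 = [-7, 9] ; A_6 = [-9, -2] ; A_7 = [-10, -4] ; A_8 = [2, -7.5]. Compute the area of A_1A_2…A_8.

Σ = (20.25) + (53.75) + (22.5) + (133) + (95) + (16) + (83) + (13.5) = 437
Area = |Σ|/2 = 218.5.

218.5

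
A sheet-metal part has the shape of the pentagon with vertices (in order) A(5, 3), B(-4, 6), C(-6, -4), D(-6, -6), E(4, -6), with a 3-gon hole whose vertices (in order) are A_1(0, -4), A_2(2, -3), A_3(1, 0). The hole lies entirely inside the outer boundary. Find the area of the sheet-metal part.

Outer boundary:
A→B: (5)(6) − (-4)(3) = 42
B→C: (-4)(-4) − (-6)(6) = 52
C→D: (-6)(-6) − (-6)(-4) = 12
D→E: (-6)(-6) − (4)(-6) = 60
E→A: (4)(3) − (5)(-6) = 42
Σ = 208
Area = |Σ|/2 = 104.
Hole:
Σ = (8) + (3) + (-4) = 7
Area = |Σ|/2 = 3.5.
Net area = 104 − 3.5 = 100.5.

100.5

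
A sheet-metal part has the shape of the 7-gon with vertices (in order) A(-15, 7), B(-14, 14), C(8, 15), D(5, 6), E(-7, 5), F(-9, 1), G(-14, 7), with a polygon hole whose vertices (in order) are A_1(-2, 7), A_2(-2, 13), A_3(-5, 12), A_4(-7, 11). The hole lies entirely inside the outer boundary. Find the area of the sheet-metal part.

Outer boundary:
Apply the surveyor's formula: 2A = Σ (x_i·y_{i+1} − x_{i+1}·y_i), indices taken mod 7.
Cross-terms: -112, -322, -27, 67, 38, -49, 7  ⇒  Σ = -398
Area = |Σ|/2 = 199.
Hole:
Apply the shoelace formula: 2A = Σ (x_i·y_{i+1} − x_{i+1}·y_i), indices taken mod 4.
A_1→A_2: (-2)(13) − (-2)(7) = -12
A_2→A_3: (-2)(12) − (-5)(13) = 41
A_3→A_4: (-5)(11) − (-7)(12) = 29
A_4→A_1: (-7)(7) − (-2)(11) = -27
Σ = 31
Area = |Σ|/2 = 15.5.
Net area = 199 − 15.5 = 183.5.

183.5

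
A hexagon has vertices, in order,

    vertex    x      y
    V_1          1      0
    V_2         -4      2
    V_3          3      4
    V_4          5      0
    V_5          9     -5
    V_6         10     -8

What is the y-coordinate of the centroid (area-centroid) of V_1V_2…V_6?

-139/237

Apply Gauss's area formula. First the cross-terms c_i = x_i·y_{i+1} − x_{i+1}·y_i:
  2, -22, -20, -25, -22, 8  ⇒  2A = -79, A = -39.5.
Then Σ (y_i + y_{i+1})·c_i = 139, so ȳ = 139 / (6·(-39.5)) = -139/237.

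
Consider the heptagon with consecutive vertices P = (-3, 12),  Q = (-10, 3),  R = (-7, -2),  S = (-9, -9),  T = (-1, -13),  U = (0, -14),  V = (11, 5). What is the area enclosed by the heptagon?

310

Cross-terms: 111, 41, 45, 108, 14, 154, 147  ⇒  Σ = 620
Area = |Σ|/2 = 310.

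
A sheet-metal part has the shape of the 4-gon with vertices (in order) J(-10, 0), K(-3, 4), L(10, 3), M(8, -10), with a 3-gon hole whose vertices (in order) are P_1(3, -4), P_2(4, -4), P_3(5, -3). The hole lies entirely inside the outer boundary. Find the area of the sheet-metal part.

Outer boundary:
Apply the shoelace formula: 2A = Σ (x_i·y_{i+1} − x_{i+1}·y_i), indices taken mod 4.
J→K: (-10)(4) − (-3)(0) = -40
K→L: (-3)(3) − (10)(4) = -49
L→M: (10)(-10) − (8)(3) = -124
M→J: (8)(0) − (-10)(-10) = -100
Σ = -313
Area = |Σ|/2 = 156.5.
Hole:
Apply Gauss's area formula: 2A = Σ (x_i·y_{i+1} − x_{i+1}·y_i), indices taken mod 3.
P_1→P_2: (3)(-4) − (4)(-4) = 4
P_2→P_3: (4)(-3) − (5)(-4) = 8
P_3→P_1: (5)(-4) − (3)(-3) = -11
Σ = 1
Area = |Σ|/2 = 0.5.
Net area = 156.5 − 0.5 = 156.

156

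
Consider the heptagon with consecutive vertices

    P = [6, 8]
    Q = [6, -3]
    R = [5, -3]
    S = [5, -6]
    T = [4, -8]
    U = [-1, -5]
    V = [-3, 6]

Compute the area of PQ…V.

Apply the shoelace (surveyor's) formula: 2A = Σ (x_i·y_{i+1} − x_{i+1}·y_i), indices taken mod 7.
Σ = (-66) + (-3) + (-15) + (-16) + (-28) + (-21) + (-60) = -209
Area = |Σ|/2 = 104.5.

104.5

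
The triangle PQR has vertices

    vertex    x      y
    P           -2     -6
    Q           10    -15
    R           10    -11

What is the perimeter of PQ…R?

32

|PQ| = √((12)² + (-9)²) = √225 = 15
|QR| = √((0)² + (4)²) = √16 = 4
|RP| = √((-12)² + (5)²) = √169 = 13
Perimeter = 15 + 4 + 13 = 32.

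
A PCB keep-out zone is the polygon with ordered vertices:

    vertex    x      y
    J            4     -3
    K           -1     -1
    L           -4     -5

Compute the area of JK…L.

Σ = (-7) + (1) + (32) = 26
Area = |Σ|/2 = 13.

13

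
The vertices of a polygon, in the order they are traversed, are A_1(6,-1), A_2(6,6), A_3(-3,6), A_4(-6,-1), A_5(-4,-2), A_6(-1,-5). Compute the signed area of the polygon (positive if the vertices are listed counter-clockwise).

Cross-terms: 42, 54, 39, 8, 18, 31  ⇒  Σ = 192
Signed area = Σ/2 = 96 (positive ⇒ counter-clockwise traversal).

96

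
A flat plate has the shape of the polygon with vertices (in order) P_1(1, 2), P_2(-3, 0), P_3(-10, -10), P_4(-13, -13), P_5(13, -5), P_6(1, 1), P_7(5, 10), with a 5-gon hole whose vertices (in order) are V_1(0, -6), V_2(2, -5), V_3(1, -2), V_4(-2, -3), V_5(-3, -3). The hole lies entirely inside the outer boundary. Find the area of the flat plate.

Outer boundary:
Apply the shoelace formula: 2A = Σ (x_i·y_{i+1} − x_{i+1}·y_i), indices taken mod 7.
P_1→P_2: (1)(0) − (-3)(2) = 6
P_2→P_3: (-3)(-10) − (-10)(0) = 30
P_3→P_4: (-10)(-13) − (-13)(-10) = 0
P_4→P_5: (-13)(-5) − (13)(-13) = 234
P_5→P_6: (13)(1) − (1)(-5) = 18
P_6→P_7: (1)(10) − (5)(1) = 5
P_7→P_1: (5)(2) − (1)(10) = 0
Σ = 293
Area = |Σ|/2 = 146.5.
Hole:
Cross-terms: 12, 1, -7, -3, 18  ⇒  Σ = 21
Area = |Σ|/2 = 10.5.
Net area = 146.5 − 10.5 = 136.

136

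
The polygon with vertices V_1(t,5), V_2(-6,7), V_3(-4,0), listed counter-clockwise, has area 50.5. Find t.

The doubled signed area Σ (x_i y_{i+1} − x_{i+1} y_i) is linear in t.
With t=0 it equals 38; the coefficient of t is 7 (from the two edges through V_1).
So 7·t + 38 = 2·50.5 = 101 ⇒ t = 9.

9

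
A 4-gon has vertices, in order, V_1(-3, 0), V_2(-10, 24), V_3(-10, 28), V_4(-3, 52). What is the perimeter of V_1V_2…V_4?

|V_1V_2| = √((-7)² + (24)²) = √625 = 25
|V_2V_3| = √((0)² + (4)²) = √16 = 4
|V_3V_4| = √((7)² + (24)²) = √625 = 25
|V_4V_1| = √((0)² + (-52)²) = √2704 = 52
Perimeter = 25 + 4 + 25 + 52 = 106.

106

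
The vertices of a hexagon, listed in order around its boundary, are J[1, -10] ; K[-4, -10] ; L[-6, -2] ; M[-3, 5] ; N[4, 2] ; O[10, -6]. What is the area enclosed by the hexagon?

151

Apply the shoelace (surveyor's) formula: 2A = Σ (x_i·y_{i+1} − x_{i+1}·y_i), indices taken mod 6.
Σ = (-50) + (-52) + (-36) + (-26) + (-44) + (-94) = -302
Area = |Σ|/2 = 151.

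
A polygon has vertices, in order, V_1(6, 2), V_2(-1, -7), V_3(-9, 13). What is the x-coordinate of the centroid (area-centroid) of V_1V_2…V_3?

Apply the surveyor's formula. First the cross-terms c_i = x_i·y_{i+1} − x_{i+1}·y_i:
  -40, -76, -96  ⇒  2A = -212, A = -106.
Then Σ (x_i + x_{i+1})·c_i = 848, so x̄ = 848 / (6·(-106)) = -4/3.

-4/3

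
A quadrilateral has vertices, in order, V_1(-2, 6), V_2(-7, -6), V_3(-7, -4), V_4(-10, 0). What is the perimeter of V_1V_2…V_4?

|V_1V_2| = √((-5)² + (-12)²) = √169 = 13
|V_2V_3| = √((0)² + (2)²) = √4 = 2
|V_3V_4| = √((-3)² + (4)²) = √25 = 5
|V_4V_1| = √((8)² + (6)²) = √100 = 10
Perimeter = 13 + 2 + 5 + 10 = 30.

30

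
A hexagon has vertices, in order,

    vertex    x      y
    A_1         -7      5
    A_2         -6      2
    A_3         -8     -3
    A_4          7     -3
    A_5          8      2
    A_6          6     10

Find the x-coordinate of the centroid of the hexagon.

Apply the shoelace formula. First the cross-terms c_i = x_i·y_{i+1} − x_{i+1}·y_i:
  16, 34, 45, 38, 68, 100  ⇒  2A = 301, A = 150.5.
Then Σ (x_i + x_{i+1})·c_i = 693, so x̄ = 693 / (6·150.5) = 33/43.

33/43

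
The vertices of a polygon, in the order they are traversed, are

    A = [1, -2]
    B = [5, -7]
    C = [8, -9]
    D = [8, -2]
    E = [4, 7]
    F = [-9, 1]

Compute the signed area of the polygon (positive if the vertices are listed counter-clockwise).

109

Apply the surveyor's formula: 2A = Σ (x_i·y_{i+1} − x_{i+1}·y_i), indices taken mod 6.
Cross-terms: 3, 11, 56, 64, 67, 17  ⇒  Σ = 218
Signed area = Σ/2 = 109 (positive ⇒ counter-clockwise traversal).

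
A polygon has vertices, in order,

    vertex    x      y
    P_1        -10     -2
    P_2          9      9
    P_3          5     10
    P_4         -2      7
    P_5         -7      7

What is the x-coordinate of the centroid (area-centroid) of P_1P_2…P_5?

Apply Gauss's area formula. First the cross-terms c_i = x_i·y_{i+1} − x_{i+1}·y_i:
  -72, 45, 55, 35, 84  ⇒  2A = 147, A = 73.5.
Then Σ (x_i + x_{i+1})·c_i = -876, so x̄ = -876 / (6·73.5) = -292/147.

-292/147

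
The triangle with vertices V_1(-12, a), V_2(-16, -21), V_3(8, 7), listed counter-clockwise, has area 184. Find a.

-1

Write out the shoelace sum; only the two edges meeting at V_1 involve a:
2·Area = [(8·a − (-12)·7) + ((-12)·(-21) − (-16)·a)] + 56
       = 24·a + 392 = 368
⇒ a = -1.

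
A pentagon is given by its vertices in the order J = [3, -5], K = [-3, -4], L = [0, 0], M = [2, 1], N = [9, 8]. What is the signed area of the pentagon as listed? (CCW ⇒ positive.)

Apply Gauss's area formula: 2A = Σ (x_i·y_{i+1} − x_{i+1}·y_i), indices taken mod 5.
Cross-terms: -27, 0, 0, 7, -69  ⇒  Σ = -89
Signed area = Σ/2 = -44.5 (negative ⇒ clockwise traversal).

-44.5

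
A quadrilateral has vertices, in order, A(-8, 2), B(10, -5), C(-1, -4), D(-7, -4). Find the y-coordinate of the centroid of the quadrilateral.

-629/285

Apply the shoelace (surveyor's) formula. First the cross-terms c_i = x_i·y_{i+1} − x_{i+1}·y_i:
  20, -45, -24, -46  ⇒  2A = -95, A = -47.5.
Then Σ (y_i + y_{i+1})·c_i = 629, so ȳ = 629 / (6·(-47.5)) = -629/285.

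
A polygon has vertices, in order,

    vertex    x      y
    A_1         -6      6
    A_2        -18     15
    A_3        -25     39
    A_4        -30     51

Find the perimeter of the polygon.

104

|A_1A_2| = √((-12)² + (9)²) = √225 = 15
|A_2A_3| = √((-7)² + (24)²) = √625 = 25
|A_3A_4| = √((-5)² + (12)²) = √169 = 13
|A_4A_1| = √((24)² + (-45)²) = √2601 = 51
Perimeter = 15 + 25 + 13 + 51 = 104.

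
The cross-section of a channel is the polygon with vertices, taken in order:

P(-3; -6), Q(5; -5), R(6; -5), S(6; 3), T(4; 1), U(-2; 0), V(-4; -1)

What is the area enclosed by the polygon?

58.5

Apply the shoelace formula: 2A = Σ (x_i·y_{i+1} − x_{i+1}·y_i), indices taken mod 7.
P→Q: (-3)(-5) − (5)(-6) = 45
Q→R: (5)(-5) − (6)(-5) = 5
R→S: (6)(3) − (6)(-5) = 48
S→T: (6)(1) − (4)(3) = -6
T→U: (4)(0) − (-2)(1) = 2
U→V: (-2)(-1) − (-4)(0) = 2
V→P: (-4)(-6) − (-3)(-1) = 21
Σ = 117
Area = |Σ|/2 = 58.5.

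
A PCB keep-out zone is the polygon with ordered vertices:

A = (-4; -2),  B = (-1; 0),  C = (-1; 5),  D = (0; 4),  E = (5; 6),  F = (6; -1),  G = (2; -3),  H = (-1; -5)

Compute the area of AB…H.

59.5

Apply the surveyor's formula: 2A = Σ (x_i·y_{i+1} − x_{i+1}·y_i), indices taken mod 8.
Σ = (-2) + (-5) + (-4) + (-20) + (-41) + (-16) + (-13) + (-18) = -119
Area = |Σ|/2 = 59.5.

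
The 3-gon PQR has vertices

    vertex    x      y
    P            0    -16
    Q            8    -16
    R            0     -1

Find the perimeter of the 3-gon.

40

|PQ| = √((8)² + (0)²) = √64 = 8
|QR| = √((-8)² + (15)²) = √289 = 17
|RP| = √((0)² + (-15)²) = √225 = 15
Perimeter = 8 + 17 + 15 = 40.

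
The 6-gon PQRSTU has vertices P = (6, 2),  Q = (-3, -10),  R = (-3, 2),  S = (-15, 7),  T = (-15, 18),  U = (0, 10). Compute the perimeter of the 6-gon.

78

|PQ| = √((-9)² + (-12)²) = √225 = 15
|QR| = √((0)² + (12)²) = √144 = 12
|RS| = √((-12)² + (5)²) = √169 = 13
|ST| = √((0)² + (11)²) = √121 = 11
|TU| = √((15)² + (-8)²) = √289 = 17
|UP| = √((6)² + (-8)²) = √100 = 10
Perimeter = 15 + 12 + 13 + 11 + 17 + 10 = 78.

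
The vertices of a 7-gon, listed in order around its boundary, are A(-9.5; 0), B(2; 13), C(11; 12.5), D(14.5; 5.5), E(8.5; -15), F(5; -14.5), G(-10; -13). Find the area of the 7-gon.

A→B: (-9.5)(13) − (2)(0) = -123.5
B→C: (2)(12.5) − (11)(13) = -118
C→D: (11)(5.5) − (14.5)(12.5) = -120.75
D→E: (14.5)(-15) − (8.5)(5.5) = -264.25
E→F: (8.5)(-14.5) − (5)(-15) = -48.25
F→G: (5)(-13) − (-10)(-14.5) = -210
G→A: (-10)(0) − (-9.5)(-13) = -123.5
Σ = -1008.25
Area = |Σ|/2 = 504.125.

504.125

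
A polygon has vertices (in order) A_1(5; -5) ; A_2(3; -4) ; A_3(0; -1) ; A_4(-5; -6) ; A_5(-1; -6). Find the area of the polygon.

23

Apply the shoelace (surveyor's) formula: 2A = Σ (x_i·y_{i+1} − x_{i+1}·y_i), indices taken mod 5.
Cross-terms: -5, -3, -5, 24, 35  ⇒  Σ = 46
Area = |Σ|/2 = 23.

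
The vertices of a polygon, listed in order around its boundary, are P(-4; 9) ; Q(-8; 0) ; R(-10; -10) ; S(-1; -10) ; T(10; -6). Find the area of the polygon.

Σ = (72) + (80) + (90) + (106) + (66) = 414
Area = |Σ|/2 = 207.

207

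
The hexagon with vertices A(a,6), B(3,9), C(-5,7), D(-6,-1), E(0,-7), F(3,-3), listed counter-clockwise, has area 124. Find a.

6

Write out the shoelace sum; only the two edges meeting at A involve a:
2·Area = [(3·6 − a·(-3)) + (a·9 − 3·6)] + 176
       = 12·a + 176 = 248
⇒ a = 6.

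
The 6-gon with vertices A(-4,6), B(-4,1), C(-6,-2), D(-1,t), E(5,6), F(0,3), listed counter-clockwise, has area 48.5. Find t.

-4

The doubled signed area Σ (x_i y_{i+1} − x_{i+1} y_i) is linear in t.
With t=0 it equals 53; the coefficient of t is -11 (from the two edges through D).
So -11·t + 53 = 2·48.5 = 97 ⇒ t = -4.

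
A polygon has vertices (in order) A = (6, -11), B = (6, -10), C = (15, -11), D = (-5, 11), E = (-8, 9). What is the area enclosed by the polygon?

138.5

A→B: (6)(-10) − (6)(-11) = 6
B→C: (6)(-11) − (15)(-10) = 84
C→D: (15)(11) − (-5)(-11) = 110
D→E: (-5)(9) − (-8)(11) = 43
E→A: (-8)(-11) − (6)(9) = 34
Σ = 277
Area = |Σ|/2 = 138.5.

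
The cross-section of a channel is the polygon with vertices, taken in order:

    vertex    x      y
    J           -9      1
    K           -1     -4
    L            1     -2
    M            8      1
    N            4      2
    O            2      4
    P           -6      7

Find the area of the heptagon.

89.5

Apply the shoelace (surveyor's) formula: 2A = Σ (x_i·y_{i+1} − x_{i+1}·y_i), indices taken mod 7.
Σ = (37) + (6) + (17) + (12) + (12) + (38) + (57) = 179
Area = |Σ|/2 = 89.5.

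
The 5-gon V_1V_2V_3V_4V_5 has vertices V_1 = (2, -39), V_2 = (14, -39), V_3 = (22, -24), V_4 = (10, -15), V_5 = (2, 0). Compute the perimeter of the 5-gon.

100

|V_1V_2| = √((12)² + (0)²) = √144 = 12
|V_2V_3| = √((8)² + (15)²) = √289 = 17
|V_3V_4| = √((-12)² + (9)²) = √225 = 15
|V_4V_5| = √((-8)² + (15)²) = √289 = 17
|V_5V_1| = √((0)² + (-39)²) = √1521 = 39
Perimeter = 12 + 17 + 15 + 17 + 39 = 100.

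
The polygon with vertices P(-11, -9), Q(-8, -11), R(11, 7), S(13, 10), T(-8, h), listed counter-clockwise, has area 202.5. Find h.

The doubled signed area Σ (x_i y_{i+1} − x_{i+1} y_i) is linear in h.
With h=0 it equals 285; the coefficient of h is 24 (from the two edges through T).
So 24·h + 285 = 2·202.5 = 405 ⇒ h = 5.

5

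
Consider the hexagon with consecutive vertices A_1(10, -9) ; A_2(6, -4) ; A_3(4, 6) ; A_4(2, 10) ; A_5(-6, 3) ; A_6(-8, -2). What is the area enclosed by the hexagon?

Σ = (14) + (52) + (28) + (66) + (36) + (92) = 288
Area = |Σ|/2 = 144.

144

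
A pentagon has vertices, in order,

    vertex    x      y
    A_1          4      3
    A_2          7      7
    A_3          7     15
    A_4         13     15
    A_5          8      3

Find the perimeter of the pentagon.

|A_1A_2| = √((3)² + (4)²) = √25 = 5
|A_2A_3| = √((0)² + (8)²) = √64 = 8
|A_3A_4| = √((6)² + (0)²) = √36 = 6
|A_4A_5| = √((-5)² + (-12)²) = √169 = 13
|A_5A_1| = √((-4)² + (0)²) = √16 = 4
Perimeter = 5 + 8 + 6 + 13 + 4 = 36.

36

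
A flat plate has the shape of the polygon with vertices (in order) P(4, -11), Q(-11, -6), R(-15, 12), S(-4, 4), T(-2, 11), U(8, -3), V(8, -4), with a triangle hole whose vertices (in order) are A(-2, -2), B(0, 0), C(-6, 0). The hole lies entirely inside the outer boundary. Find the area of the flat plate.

282.5

Outer boundary:
Cross-terms: -145, -222, -12, -36, -82, -8, -72  ⇒  Σ = -577
Area = |Σ|/2 = 288.5.
Hole:
Apply Gauss's area formula: 2A = Σ (x_i·y_{i+1} − x_{i+1}·y_i), indices taken mod 3.
Cross-terms: 0, 0, 12  ⇒  Σ = 12
Area = |Σ|/2 = 6.
Net area = 288.5 − 6 = 282.5.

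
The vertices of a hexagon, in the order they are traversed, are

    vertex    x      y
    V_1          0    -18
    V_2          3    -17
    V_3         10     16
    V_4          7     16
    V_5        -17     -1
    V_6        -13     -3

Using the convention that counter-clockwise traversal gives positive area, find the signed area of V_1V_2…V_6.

428.5

Apply Gauss's area formula: 2A = Σ (x_i·y_{i+1} − x_{i+1}·y_i), indices taken mod 6.
Σ = (54) + (218) + (48) + (265) + (38) + (234) = 857
Signed area = Σ/2 = 428.5 (positive ⇒ counter-clockwise traversal).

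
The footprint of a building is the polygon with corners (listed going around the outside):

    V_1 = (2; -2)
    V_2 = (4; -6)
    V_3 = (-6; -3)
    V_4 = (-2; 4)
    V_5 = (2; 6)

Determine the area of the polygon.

59

V_1→V_2: (2)(-6) − (4)(-2) = -4
V_2→V_3: (4)(-3) − (-6)(-6) = -48
V_3→V_4: (-6)(4) − (-2)(-3) = -30
V_4→V_5: (-2)(6) − (2)(4) = -20
V_5→V_1: (2)(-2) − (2)(6) = -16
Σ = -118
Area = |Σ|/2 = 59.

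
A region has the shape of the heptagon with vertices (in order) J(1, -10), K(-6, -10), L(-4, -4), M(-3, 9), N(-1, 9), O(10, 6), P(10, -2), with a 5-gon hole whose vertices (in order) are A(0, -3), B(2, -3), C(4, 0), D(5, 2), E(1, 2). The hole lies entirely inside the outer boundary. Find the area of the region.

Outer boundary:
Apply the shoelace formula: 2A = Σ (x_i·y_{i+1} − x_{i+1}·y_i), indices taken mod 7.
J→K: (1)(-10) − (-6)(-10) = -70
K→L: (-6)(-4) − (-4)(-10) = -16
L→M: (-4)(9) − (-3)(-4) = -48
M→N: (-3)(9) − (-1)(9) = -18
N→O: (-1)(6) − (10)(9) = -96
O→P: (10)(-2) − (10)(6) = -80
P→J: (10)(-10) − (1)(-2) = -98
Σ = -426
Area = |Σ|/2 = 213.
Hole:
Cross-terms: 6, 12, 8, 8, -3  ⇒  Σ = 31
Area = |Σ|/2 = 15.5.
Net area = 213 − 15.5 = 197.5.

197.5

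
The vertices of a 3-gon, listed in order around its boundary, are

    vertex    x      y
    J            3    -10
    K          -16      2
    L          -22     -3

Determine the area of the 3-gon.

Σ = (-154) + (92) + (229) = 167
Area = |Σ|/2 = 83.5.

83.5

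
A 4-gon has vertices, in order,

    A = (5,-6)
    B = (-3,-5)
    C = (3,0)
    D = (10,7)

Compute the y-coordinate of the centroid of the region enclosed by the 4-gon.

-25/17

Apply Gauss's area formula. First the cross-terms c_i = x_i·y_{i+1} − x_{i+1}·y_i:
  -43, 15, 21, -95  ⇒  2A = -102, A = -51.
Then Σ (y_i + y_{i+1})·c_i = 450, so ȳ = 450 / (6·(-51)) = -25/17.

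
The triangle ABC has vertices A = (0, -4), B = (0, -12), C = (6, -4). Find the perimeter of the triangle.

24

|AB| = √((0)² + (-8)²) = √64 = 8
|BC| = √((6)² + (8)²) = √100 = 10
|CA| = √((-6)² + (0)²) = √36 = 6
Perimeter = 8 + 10 + 6 = 24.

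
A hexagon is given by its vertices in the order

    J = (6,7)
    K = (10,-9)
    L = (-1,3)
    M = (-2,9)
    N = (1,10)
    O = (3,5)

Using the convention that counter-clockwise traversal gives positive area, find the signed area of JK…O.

-84.5

Σ = (-124) + (21) + (-3) + (-29) + (-25) + (-9) = -169
Signed area = Σ/2 = -84.5 (negative ⇒ clockwise traversal).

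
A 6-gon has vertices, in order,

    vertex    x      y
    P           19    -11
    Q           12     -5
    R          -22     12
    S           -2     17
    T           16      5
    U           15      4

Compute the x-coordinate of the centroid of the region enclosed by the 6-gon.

Apply the surveyor's formula. First the cross-terms c_i = x_i·y_{i+1} − x_{i+1}·y_i:
  37, 34, -350, -282, -11, -241  ⇒  2A = -813, A = -406.5.
Then Σ (x_i + x_{i+1})·c_i = -3276, so x̄ = -3276 / (6·(-406.5)) = 364/271.

364/271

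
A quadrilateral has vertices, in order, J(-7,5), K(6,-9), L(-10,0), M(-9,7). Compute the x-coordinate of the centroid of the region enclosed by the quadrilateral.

Apply the surveyor's formula. First the cross-terms c_i = x_i·y_{i+1} − x_{i+1}·y_i:
  33, -90, -70, 4  ⇒  2A = -123, A = -61.5.
Then Σ (x_i + x_{i+1})·c_i = 1593, so x̄ = 1593 / (6·(-61.5)) = -177/41.

-177/41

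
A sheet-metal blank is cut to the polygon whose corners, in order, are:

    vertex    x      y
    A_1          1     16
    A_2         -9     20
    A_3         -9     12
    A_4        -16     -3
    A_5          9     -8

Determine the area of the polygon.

Apply Gauss's area formula: 2A = Σ (x_i·y_{i+1} − x_{i+1}·y_i), indices taken mod 5.
Cross-terms: 164, 72, 219, 155, 152  ⇒  Σ = 762
Area = |Σ|/2 = 381.

381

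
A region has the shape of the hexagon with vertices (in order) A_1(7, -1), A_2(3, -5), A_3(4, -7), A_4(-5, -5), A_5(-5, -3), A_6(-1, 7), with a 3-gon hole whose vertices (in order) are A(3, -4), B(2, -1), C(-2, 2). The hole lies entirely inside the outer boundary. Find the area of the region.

Outer boundary:
Σ = (-32) + (-1) + (-55) + (-10) + (-38) + (-48) = -184
Area = |Σ|/2 = 92.
Hole:
Apply the shoelace (surveyor's) formula: 2A = Σ (x_i·y_{i+1} − x_{i+1}·y_i), indices taken mod 3.
Cross-terms: 5, 2, 2  ⇒  Σ = 9
Area = |Σ|/2 = 4.5.
Net area = 92 − 4.5 = 87.5.

87.5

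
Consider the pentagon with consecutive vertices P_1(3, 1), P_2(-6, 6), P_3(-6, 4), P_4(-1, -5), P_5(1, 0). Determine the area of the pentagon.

38

Σ = (24) + (12) + (34) + (5) + (1) = 76
Area = |Σ|/2 = 38.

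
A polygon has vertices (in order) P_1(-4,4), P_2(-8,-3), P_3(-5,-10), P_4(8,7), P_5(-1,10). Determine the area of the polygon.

P_1→P_2: (-4)(-3) − (-8)(4) = 44
P_2→P_3: (-8)(-10) − (-5)(-3) = 65
P_3→P_4: (-5)(7) − (8)(-10) = 45
P_4→P_5: (8)(10) − (-1)(7) = 87
P_5→P_1: (-1)(4) − (-4)(10) = 36
Σ = 277
Area = |Σ|/2 = 138.5.

138.5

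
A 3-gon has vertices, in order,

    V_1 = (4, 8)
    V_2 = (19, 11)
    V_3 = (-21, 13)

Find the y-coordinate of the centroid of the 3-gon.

32/3

Apply the shoelace formula. First the cross-terms c_i = x_i·y_{i+1} − x_{i+1}·y_i:
  -108, 478, -220  ⇒  2A = 150, A = 75.
Then Σ (y_i + y_{i+1})·c_i = 4800, so ȳ = 4800 / (6·75) = 32/3.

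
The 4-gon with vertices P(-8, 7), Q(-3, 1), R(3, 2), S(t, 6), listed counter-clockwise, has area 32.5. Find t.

Write out the shoelace sum; only the two edges meeting at S involve t:
2·Area = [(3·6 − t·2) + (t·7 − (-8)·6)] + 4
       = 5·t + 70 = 65
⇒ t = -1.

-1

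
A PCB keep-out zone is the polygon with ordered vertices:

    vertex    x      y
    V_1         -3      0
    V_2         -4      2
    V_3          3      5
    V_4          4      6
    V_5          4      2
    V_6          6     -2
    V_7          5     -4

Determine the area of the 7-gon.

V_1→V_2: (-3)(2) − (-4)(0) = -6
V_2→V_3: (-4)(5) − (3)(2) = -26
V_3→V_4: (3)(6) − (4)(5) = -2
V_4→V_5: (4)(2) − (4)(6) = -16
V_5→V_6: (4)(-2) − (6)(2) = -20
V_6→V_7: (6)(-4) − (5)(-2) = -14
V_7→V_1: (5)(0) − (-3)(-4) = -12
Σ = -96
Area = |Σ|/2 = 48.

48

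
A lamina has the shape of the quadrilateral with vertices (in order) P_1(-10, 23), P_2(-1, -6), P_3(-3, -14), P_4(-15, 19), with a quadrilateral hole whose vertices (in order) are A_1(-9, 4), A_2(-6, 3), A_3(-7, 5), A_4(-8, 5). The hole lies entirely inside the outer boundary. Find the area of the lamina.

168.5

Outer boundary:
Cross-terms: 83, -4, -267, -155  ⇒  Σ = -343
Area = |Σ|/2 = 171.5.
Hole:
Apply the shoelace (surveyor's) formula: 2A = Σ (x_i·y_{i+1} − x_{i+1}·y_i), indices taken mod 4.
A_1→A_2: (-9)(3) − (-6)(4) = -3
A_2→A_3: (-6)(5) − (-7)(3) = -9
A_3→A_4: (-7)(5) − (-8)(5) = 5
A_4→A_1: (-8)(4) − (-9)(5) = 13
Σ = 6
Area = |Σ|/2 = 3.
Net area = 171.5 − 3 = 168.5.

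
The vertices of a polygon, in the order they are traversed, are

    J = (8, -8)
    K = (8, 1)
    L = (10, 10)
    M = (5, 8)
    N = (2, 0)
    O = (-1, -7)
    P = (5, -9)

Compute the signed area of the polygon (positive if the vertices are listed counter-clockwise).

Cross-terms: 72, 70, 30, -16, -14, 44, 32  ⇒  Σ = 218
Signed area = Σ/2 = 109 (positive ⇒ counter-clockwise traversal).

109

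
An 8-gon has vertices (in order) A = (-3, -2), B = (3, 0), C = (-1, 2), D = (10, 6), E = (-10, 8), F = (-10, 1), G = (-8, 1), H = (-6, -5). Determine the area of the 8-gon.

Apply the shoelace formula: 2A = Σ (x_i·y_{i+1} − x_{i+1}·y_i), indices taken mod 8.
Σ = (6) + (6) + (-26) + (140) + (70) + (-2) + (46) + (-3) = 237
Area = |Σ|/2 = 118.5.

118.5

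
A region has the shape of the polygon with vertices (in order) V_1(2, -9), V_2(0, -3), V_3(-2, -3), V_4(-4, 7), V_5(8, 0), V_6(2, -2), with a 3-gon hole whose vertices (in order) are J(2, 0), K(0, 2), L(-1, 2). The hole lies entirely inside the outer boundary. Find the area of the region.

61

Outer boundary:
Apply Gauss's area formula: 2A = Σ (x_i·y_{i+1} − x_{i+1}·y_i), indices taken mod 6.
V_1→V_2: (2)(-3) − (0)(-9) = -6
V_2→V_3: (0)(-3) − (-2)(-3) = -6
V_3→V_4: (-2)(7) − (-4)(-3) = -26
V_4→V_5: (-4)(0) − (8)(7) = -56
V_5→V_6: (8)(-2) − (2)(0) = -16
V_6→V_1: (2)(-9) − (2)(-2) = -14
Σ = -124
Area = |Σ|/2 = 62.
Hole:
Apply the shoelace formula: 2A = Σ (x_i·y_{i+1} − x_{i+1}·y_i), indices taken mod 3.
Cross-terms: 4, 2, -4  ⇒  Σ = 2
Area = |Σ|/2 = 1.
Net area = 62 − 1 = 61.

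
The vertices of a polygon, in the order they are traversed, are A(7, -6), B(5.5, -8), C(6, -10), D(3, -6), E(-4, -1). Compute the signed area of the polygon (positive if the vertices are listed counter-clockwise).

Cross-terms: -23, -7, -6, -27, 31  ⇒  Σ = -32
Signed area = Σ/2 = -16 (negative ⇒ clockwise traversal).

-16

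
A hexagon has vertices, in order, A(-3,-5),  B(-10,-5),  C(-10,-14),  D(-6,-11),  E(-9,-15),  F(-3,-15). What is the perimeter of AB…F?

|AB| = √((-7)² + (0)²) = √49 = 7
|BC| = √((0)² + (-9)²) = √81 = 9
|CD| = √((4)² + (3)²) = √25 = 5
|DE| = √((-3)² + (-4)²) = √25 = 5
|EF| = √((6)² + (0)²) = √36 = 6
|FA| = √((0)² + (10)²) = √100 = 10
Perimeter = 7 + 9 + 5 + 5 + 6 + 10 = 42.

42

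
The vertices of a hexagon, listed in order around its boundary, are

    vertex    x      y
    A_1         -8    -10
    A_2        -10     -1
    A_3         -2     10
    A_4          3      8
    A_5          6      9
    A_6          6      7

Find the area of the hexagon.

138.5

Cross-terms: -92, -102, -46, -21, -12, -4  ⇒  Σ = -277
Area = |Σ|/2 = 138.5.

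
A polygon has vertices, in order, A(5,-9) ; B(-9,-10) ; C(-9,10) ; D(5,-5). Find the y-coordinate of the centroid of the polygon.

-49/18

Apply the shoelace formula. First the cross-terms c_i = x_i·y_{i+1} − x_{i+1}·y_i:
  -131, -180, -5, -20  ⇒  2A = -336, A = -168.
Then Σ (y_i + y_{i+1})·c_i = 2744, so ȳ = 2744 / (6·(-168)) = -49/18.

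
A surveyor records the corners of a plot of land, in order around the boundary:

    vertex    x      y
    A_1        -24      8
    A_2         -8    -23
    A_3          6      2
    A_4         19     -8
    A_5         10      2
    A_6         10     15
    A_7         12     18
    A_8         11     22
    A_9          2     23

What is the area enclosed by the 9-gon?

Apply the surveyor's formula: 2A = Σ (x_i·y_{i+1} − x_{i+1}·y_i), indices taken mod 9.
Cross-terms: 616, 122, -86, 118, 130, 0, 66, 209, 568  ⇒  Σ = 1743
Area = |Σ|/2 = 871.5.

871.5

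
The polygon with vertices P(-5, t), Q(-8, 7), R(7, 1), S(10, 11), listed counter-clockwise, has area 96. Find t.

9

The doubled signed area Σ (x_i y_{i+1} − x_{i+1} y_i) is linear in t.
With t=0 it equals 30; the coefficient of t is 18 (from the two edges through P).
So 18·t + 30 = 2·96 = 192 ⇒ t = 9.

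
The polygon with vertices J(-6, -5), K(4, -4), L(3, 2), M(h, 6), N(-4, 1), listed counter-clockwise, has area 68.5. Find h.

-5

The doubled signed area Σ (x_i y_{i+1} − x_{i+1} y_i) is linear in h.
With h=0 it equals 132; the coefficient of h is -1 (from the two edges through M).
So -1·h + 132 = 2·68.5 = 137 ⇒ h = -5.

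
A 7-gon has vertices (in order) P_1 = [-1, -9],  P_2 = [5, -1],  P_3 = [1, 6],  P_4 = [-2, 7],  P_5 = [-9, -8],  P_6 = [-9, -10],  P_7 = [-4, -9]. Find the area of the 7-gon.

130.5

Σ = (46) + (31) + (19) + (79) + (18) + (41) + (27) = 261
Area = |Σ|/2 = 130.5.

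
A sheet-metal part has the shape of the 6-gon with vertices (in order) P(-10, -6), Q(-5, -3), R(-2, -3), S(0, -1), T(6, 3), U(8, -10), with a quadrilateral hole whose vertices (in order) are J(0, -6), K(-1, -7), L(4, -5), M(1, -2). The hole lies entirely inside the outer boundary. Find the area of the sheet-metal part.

Outer boundary:
Cross-terms: 0, 9, 2, 6, -84, -148  ⇒  Σ = -215
Area = |Σ|/2 = 107.5.
Hole:
Apply the surveyor's formula: 2A = Σ (x_i·y_{i+1} − x_{i+1}·y_i), indices taken mod 4.
Cross-terms: -6, 33, -3, -6  ⇒  Σ = 18
Area = |Σ|/2 = 9.
Net area = 107.5 − 9 = 98.5.

98.5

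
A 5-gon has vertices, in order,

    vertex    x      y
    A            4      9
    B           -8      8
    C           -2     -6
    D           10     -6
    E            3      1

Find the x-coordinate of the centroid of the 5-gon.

5/97

Apply Gauss's area formula. First the cross-terms c_i = x_i·y_{i+1} − x_{i+1}·y_i:
  104, 64, 72, 28, 23  ⇒  2A = 291, A = 145.5.
Then Σ (x_i + x_{i+1})·c_i = 45, so x̄ = 45 / (6·145.5) = 5/97.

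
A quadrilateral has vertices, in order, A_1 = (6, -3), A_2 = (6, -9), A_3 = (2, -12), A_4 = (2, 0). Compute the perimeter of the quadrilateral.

|A_1A_2| = √((0)² + (-6)²) = √36 = 6
|A_2A_3| = √((-4)² + (-3)²) = √25 = 5
|A_3A_4| = √((0)² + (12)²) = √144 = 12
|A_4A_1| = √((4)² + (-3)²) = √25 = 5
Perimeter = 6 + 5 + 12 + 5 = 28.

28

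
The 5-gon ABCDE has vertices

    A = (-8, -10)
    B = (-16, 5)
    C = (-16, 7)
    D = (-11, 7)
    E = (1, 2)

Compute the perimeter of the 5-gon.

52

|AB| = √((-8)² + (15)²) = √289 = 17
|BC| = √((0)² + (2)²) = √4 = 2
|CD| = √((5)² + (0)²) = √25 = 5
|DE| = √((12)² + (-5)²) = √169 = 13
|EA| = √((-9)² + (-12)²) = √225 = 15
Perimeter = 17 + 2 + 5 + 13 + 15 = 52.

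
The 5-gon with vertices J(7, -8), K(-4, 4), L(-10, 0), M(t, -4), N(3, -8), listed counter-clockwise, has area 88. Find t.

Write out the shoelace sum; only the two edges meeting at M involve t:
2·Area = [((-10)·(-4) − t·0) + (t·(-8) − 3·(-4))] + 68
       = -8·t + 120 = 176
⇒ t = -7.

-7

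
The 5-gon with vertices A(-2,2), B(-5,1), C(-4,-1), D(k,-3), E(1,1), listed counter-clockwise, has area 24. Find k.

Write out the shoelace sum; only the two edges meeting at D involve k:
2·Area = [((-4)·(-3) − k·(-1)) + (k·1 − 1·(-3))] + 21
       = 2·k + 36 = 48
⇒ k = 6.

6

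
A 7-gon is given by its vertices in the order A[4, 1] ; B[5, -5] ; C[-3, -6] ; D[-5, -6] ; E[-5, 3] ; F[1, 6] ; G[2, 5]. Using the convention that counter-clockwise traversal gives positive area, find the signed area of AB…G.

-92.5

Σ = (-25) + (-45) + (-12) + (-45) + (-33) + (-7) + (-18) = -185
Signed area = Σ/2 = -92.5 (negative ⇒ clockwise traversal).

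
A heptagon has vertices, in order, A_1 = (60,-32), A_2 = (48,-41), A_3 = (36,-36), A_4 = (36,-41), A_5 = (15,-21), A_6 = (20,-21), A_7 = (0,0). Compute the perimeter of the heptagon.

164

|A_1A_2| = √((-12)² + (-9)²) = √225 = 15
|A_2A_3| = √((-12)² + (5)²) = √169 = 13
|A_3A_4| = √((0)² + (-5)²) = √25 = 5
|A_4A_5| = √((-21)² + (20)²) = √841 = 29
|A_5A_6| = √((5)² + (0)²) = √25 = 5
|A_6A_7| = √((-20)² + (21)²) = √841 = 29
|A_7A_1| = √((60)² + (-32)²) = √4624 = 68
Perimeter = 15 + 13 + 5 + 29 + 5 + 29 + 68 = 164.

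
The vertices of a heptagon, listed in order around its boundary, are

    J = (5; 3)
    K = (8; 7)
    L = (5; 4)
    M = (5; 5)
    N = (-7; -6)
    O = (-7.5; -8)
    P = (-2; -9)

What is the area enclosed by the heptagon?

59.75

Apply Gauss's area formula: 2A = Σ (x_i·y_{i+1} − x_{i+1}·y_i), indices taken mod 7.
Σ = (11) + (-3) + (5) + (5) + (11) + (51.5) + (39) = 119.5
Area = |Σ|/2 = 59.75.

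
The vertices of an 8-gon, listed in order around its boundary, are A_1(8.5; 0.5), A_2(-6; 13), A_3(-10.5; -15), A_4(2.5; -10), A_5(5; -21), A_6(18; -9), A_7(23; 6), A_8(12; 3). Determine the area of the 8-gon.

552.75

Cross-terms: 113.5, 226.5, 142.5, -2.5, 333, 315, -3, -19.5  ⇒  Σ = 1105.5
Area = |Σ|/2 = 552.75.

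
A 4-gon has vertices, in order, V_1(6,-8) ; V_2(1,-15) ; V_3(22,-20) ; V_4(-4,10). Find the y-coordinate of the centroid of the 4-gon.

Apply the surveyor's formula. First the cross-terms c_i = x_i·y_{i+1} − x_{i+1}·y_i:
  -82, 310, 140, -28  ⇒  2A = 340, A = 170.
Then Σ (y_i + y_{i+1})·c_i = -10420, so ȳ = -10420 / (6·170) = -521/51.

-521/51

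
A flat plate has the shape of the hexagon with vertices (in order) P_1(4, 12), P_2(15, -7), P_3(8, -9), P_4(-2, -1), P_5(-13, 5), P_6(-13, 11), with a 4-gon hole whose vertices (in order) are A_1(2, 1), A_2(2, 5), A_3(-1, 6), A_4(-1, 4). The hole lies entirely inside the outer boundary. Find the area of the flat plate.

298

Outer boundary:
Apply Gauss's area formula: 2A = Σ (x_i·y_{i+1} − x_{i+1}·y_i), indices taken mod 6.
Σ = (-208) + (-79) + (-26) + (-23) + (-78) + (-200) = -614
Area = |Σ|/2 = 307.
Hole:
Σ = (8) + (17) + (2) + (-9) = 18
Area = |Σ|/2 = 9.
Net area = 307 − 9 = 298.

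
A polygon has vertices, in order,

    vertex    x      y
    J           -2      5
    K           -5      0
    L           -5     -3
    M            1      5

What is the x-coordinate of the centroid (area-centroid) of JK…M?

-28/11

Apply the shoelace (surveyor's) formula. First the cross-terms c_i = x_i·y_{i+1} − x_{i+1}·y_i:
  25, 15, -22, 15  ⇒  2A = 33, A = 16.5.
Then Σ (x_i + x_{i+1})·c_i = -252, so x̄ = -252 / (6·16.5) = -28/11.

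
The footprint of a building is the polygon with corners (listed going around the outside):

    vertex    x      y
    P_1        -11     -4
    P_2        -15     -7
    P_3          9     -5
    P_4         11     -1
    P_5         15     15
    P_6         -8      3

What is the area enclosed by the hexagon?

305.5

P_1→P_2: (-11)(-7) − (-15)(-4) = 17
P_2→P_3: (-15)(-5) − (9)(-7) = 138
P_3→P_4: (9)(-1) − (11)(-5) = 46
P_4→P_5: (11)(15) − (15)(-1) = 180
P_5→P_6: (15)(3) − (-8)(15) = 165
P_6→P_1: (-8)(-4) − (-11)(3) = 65
Σ = 611
Area = |Σ|/2 = 305.5.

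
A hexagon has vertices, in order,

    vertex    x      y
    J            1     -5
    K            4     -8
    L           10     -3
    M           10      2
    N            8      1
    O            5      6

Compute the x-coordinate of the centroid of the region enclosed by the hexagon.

759/136

Apply the surveyor's formula. First the cross-terms c_i = x_i·y_{i+1} − x_{i+1}·y_i:
  12, 68, 50, -6, 43, -31  ⇒  2A = 136, A = 68.
Then Σ (x_i + x_{i+1})·c_i = 2277, so x̄ = 2277 / (6·68) = 759/136.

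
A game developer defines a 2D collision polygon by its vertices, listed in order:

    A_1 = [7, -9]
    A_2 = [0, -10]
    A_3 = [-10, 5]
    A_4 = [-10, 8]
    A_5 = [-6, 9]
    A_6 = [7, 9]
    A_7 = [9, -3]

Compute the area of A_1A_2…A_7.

260.5

Σ = (-70) + (-100) + (-30) + (-42) + (-117) + (-102) + (-60) = -521
Area = |Σ|/2 = 260.5.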